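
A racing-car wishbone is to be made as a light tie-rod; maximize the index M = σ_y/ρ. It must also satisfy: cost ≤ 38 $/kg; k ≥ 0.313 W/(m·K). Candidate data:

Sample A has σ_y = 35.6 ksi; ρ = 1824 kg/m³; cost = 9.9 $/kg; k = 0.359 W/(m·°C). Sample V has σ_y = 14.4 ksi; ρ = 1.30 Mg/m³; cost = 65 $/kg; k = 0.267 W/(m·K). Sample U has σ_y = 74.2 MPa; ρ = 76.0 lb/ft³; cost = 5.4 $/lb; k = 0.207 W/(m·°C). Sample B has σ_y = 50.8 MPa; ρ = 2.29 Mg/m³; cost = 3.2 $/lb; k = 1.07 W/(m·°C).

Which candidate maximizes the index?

Screen on constraints: cost ≤ 38 $/kg; k ≥ 0.313 W/(m·K). Survivors: sample A, sample B.
After converting to SI:
  sample A: σ_y = 245.5 MPa, ρ = 1824 kg/m³
  sample B: σ_y = 50.80 MPa, ρ = 2290 kg/m³
  sample A: M = 135 kN·m/kg
  sample B: M = 22.2 kN·m/kg
Sample A ranks first.

sample A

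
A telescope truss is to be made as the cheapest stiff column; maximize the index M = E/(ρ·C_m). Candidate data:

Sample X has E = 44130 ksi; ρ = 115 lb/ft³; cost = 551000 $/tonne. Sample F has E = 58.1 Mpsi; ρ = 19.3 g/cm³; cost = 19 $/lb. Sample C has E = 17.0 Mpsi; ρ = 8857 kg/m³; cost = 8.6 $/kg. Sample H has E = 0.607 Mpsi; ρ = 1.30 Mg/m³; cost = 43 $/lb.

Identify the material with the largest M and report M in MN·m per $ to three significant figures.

sample C, M = 1.54 MN·m per $

In SI units:
  sample X: E = 304.3 GPa, ρ = 1842 kg/m³, cost = 551.0 $/kg
  sample F: E = 400.6 GPa, ρ = 19300 kg/m³, cost = 41.89 $/kg
  sample C: E = 117.2 GPa, ρ = 8857 kg/m³, cost = 8.600 $/kg
  sample H: E = 4.185 GPa, ρ = 1300 kg/m³, cost = 94.80 $/kg
  sample C: M = 1.54 MN·m per $
  sample F: M = 0.496 MN·m per $
  sample X: M = 0.300 MN·m per $
  sample H: M = 0.0340 MN·m per $
Highest index: sample C.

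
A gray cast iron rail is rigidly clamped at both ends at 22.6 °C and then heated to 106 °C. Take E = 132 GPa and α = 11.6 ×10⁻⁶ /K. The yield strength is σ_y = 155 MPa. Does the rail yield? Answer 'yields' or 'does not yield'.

does not yield

ΔT = 83.40 K. Constrained thermal stress σ = E·α·ΔT = 132.0×10³ MPa × 11.6×10⁻⁶ × 83.40 = 128 MPa (compressive).
Compare to σ_y = 155 MPa: σ < σ_y, so it does not yield.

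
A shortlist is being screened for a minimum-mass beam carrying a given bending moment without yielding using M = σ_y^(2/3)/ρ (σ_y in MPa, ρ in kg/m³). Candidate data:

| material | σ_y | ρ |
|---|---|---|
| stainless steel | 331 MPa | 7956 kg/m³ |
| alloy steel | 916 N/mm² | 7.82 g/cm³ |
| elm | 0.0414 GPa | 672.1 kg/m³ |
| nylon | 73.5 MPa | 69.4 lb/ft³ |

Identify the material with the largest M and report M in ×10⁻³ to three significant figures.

elm, M = 17.8×10⁻³

After converting to SI:
  stainless steel: σ_y = 331.0 MPa, ρ = 7956 kg/m³
  alloy steel: σ_y = 916.0 MPa, ρ = 7820 kg/m³
  elm: σ_y = 41.40 MPa, ρ = 672.1 kg/m³
  nylon: σ_y = 73.50 MPa, ρ = 1112 kg/m³
  elm: M = 17.8×10⁻³
  nylon: M = 15.8×10⁻³
  alloy steel: M = 12.1×10⁻³
  stainless steel: M = 6.01×10⁻³
The maximum is for elm.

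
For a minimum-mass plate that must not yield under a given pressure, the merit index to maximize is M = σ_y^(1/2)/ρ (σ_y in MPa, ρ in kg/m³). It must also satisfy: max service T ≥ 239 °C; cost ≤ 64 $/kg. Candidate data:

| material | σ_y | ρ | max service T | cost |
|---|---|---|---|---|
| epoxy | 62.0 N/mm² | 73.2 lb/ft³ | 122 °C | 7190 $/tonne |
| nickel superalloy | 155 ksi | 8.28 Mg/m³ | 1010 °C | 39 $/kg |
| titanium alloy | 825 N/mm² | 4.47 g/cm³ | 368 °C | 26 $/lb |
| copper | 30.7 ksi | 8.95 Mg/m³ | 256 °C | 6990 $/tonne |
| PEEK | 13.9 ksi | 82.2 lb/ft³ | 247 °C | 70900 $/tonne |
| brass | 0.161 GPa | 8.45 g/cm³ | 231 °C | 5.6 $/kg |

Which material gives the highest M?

Screen on constraints: max service T ≥ 239 °C; cost ≤ 64 $/kg. Survivors: nickel superalloy, titanium alloy, copper.
After converting to SI:
  nickel superalloy: σ_y = 1069 MPa, ρ = 8280 kg/m³
  titanium alloy: σ_y = 825.0 MPa, ρ = 4470 kg/m³
  copper: σ_y = 211.7 MPa, ρ = 8950 kg/m³
  titanium alloy: M = 6.43×10⁻³
  nickel superalloy: M = 3.95×10⁻³
  copper: M = 1.63×10⁻³
Titanium alloy has the largest M.

titanium alloy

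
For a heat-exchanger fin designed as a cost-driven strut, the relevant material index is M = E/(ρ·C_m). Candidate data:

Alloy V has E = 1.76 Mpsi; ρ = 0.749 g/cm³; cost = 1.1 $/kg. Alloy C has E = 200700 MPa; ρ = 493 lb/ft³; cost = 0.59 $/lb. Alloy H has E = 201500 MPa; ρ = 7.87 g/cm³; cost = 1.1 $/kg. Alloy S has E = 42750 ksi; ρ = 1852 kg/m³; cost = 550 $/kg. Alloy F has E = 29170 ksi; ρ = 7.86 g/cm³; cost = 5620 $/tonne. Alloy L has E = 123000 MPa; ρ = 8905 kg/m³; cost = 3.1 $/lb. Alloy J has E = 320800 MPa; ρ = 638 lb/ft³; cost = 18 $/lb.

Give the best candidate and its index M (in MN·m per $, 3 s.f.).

alloy H, M = 23.3 MN·m per $

Convert each candidate to consistent units, then evaluate M:
  alloy V: E = 12.13 GPa, ρ = 749.0 kg/m³, cost = 1.100 $/kg
  alloy C: E = 200.7 GPa, ρ = 7897 kg/m³, cost = 1.301 $/kg
  alloy H: E = 201.5 GPa, ρ = 7870 kg/m³, cost = 1.100 $/kg
  alloy S: E = 294.8 GPa, ρ = 1852 kg/m³, cost = 550.0 $/kg
  alloy F: E = 201.1 GPa, ρ = 7860 kg/m³, cost = 5.620 $/kg
  alloy L: E = 123.0 GPa, ρ = 8905 kg/m³, cost = 6.834 $/kg
  alloy J: E = 320.8 GPa, ρ = 10220 kg/m³, cost = 39.68 $/kg
  alloy H: M = 23.3 MN·m per $
  alloy C: M = 19.5 MN·m per $
  alloy V: M = 14.7 MN·m per $
  alloy F: M = 4.55 MN·m per $
  alloy L: M = 2.02 MN·m per $
  alloy J: M = 0.791 MN·m per $
  alloy S: M = 0.289 MN·m per $
Alloy H ranks first.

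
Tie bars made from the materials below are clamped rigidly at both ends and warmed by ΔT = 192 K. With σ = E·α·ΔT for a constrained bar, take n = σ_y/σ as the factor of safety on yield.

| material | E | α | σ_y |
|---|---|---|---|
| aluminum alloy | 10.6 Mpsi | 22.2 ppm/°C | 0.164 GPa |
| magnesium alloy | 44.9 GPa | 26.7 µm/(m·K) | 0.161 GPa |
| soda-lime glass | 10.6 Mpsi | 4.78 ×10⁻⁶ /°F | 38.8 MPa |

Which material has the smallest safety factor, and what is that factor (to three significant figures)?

soda-lime glass, n = 0.321

Converting E to GPa, α to ×10⁻⁶/K, σ_y to MPa, then σ and n for each:
  aluminum alloy: E = 73.08, α = 22.2, σ_y = 164.0 → σ = 312 MPa, n = 0.526
  magnesium alloy: E = 44.90, α = 26.7, σ_y = 161.0 → σ = 230 MPa, n = 0.699
  soda-lime glass: E = 73.08, α = 8.60, σ_y = 38.80 → σ = 121 MPa, n = 0.321
Smallest n: soda-lime glass with n = 0.321.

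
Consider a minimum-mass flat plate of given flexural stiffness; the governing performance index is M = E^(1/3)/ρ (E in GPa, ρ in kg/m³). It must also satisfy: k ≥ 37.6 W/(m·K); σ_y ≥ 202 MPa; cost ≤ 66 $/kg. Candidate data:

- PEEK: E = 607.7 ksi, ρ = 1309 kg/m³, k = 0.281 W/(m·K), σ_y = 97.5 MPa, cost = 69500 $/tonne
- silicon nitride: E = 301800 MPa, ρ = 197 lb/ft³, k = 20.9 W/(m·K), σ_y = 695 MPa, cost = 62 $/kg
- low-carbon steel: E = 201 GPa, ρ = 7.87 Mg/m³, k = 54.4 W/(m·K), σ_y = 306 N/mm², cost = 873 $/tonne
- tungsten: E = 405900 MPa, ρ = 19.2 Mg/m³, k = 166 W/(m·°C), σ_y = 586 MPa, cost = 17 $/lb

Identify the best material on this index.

low-carbon steel

Screen on constraints: k ≥ 37.6 W/(m·K); σ_y ≥ 202 MPa; cost ≤ 66 $/kg. Survivors: low-carbon steel, tungsten.
After converting to SI:
  low-carbon steel: E = 201.0 GPa, ρ = 7870 kg/m³
  tungsten: E = 405.9 GPa, ρ = 19200 kg/m³
  low-carbon steel: M = 0.744×10⁻³
  tungsten: M = 0.386×10⁻³
The maximum is for low-carbon steel.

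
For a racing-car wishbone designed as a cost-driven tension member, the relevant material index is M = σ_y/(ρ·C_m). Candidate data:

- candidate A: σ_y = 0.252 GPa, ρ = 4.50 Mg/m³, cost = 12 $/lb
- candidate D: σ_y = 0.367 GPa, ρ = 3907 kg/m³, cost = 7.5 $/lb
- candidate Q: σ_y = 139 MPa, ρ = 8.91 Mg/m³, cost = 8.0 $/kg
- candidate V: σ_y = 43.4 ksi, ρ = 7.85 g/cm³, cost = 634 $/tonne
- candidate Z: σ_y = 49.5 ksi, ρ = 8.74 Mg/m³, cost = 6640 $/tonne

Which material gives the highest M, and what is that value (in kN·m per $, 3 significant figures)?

In SI units:
  candidate A: σ_y = 252.0 MPa, ρ = 4500 kg/m³, cost = 26.46 $/kg
  candidate D: σ_y = 367.0 MPa, ρ = 3907 kg/m³, cost = 16.53 $/kg
  candidate Q: σ_y = 139.0 MPa, ρ = 8910 kg/m³, cost = 8.000 $/kg
  candidate V: σ_y = 299.2 MPa, ρ = 7850 kg/m³, cost = 0.6340 $/kg
  candidate Z: σ_y = 341.3 MPa, ρ = 8740 kg/m³, cost = 6.640 $/kg
  candidate V: M = 60.1 kN·m per $
  candidate Z: M = 5.88 kN·m per $
  candidate D: M = 5.68 kN·m per $
  candidate A: M = 2.12 kN·m per $
  candidate Q: M = 1.95 kN·m per $
Candidate V has the largest M.

candidate V, M = 60.1 kN·m per $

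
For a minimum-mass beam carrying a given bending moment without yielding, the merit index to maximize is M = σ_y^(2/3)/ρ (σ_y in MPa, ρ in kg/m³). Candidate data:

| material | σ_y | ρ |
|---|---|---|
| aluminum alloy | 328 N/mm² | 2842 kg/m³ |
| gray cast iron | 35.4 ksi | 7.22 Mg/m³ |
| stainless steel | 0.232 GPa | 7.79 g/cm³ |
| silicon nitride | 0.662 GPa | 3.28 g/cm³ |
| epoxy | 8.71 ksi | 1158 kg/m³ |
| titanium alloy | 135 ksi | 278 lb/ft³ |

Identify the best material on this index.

silicon nitride

Putting every candidate on a common basis:
  aluminum alloy: σ_y = 328.0 MPa, ρ = 2842 kg/m³
  gray cast iron: σ_y = 244.1 MPa, ρ = 7220 kg/m³
  stainless steel: σ_y = 232.0 MPa, ρ = 7790 kg/m³
  silicon nitride: σ_y = 662.0 MPa, ρ = 3280 kg/m³
  epoxy: σ_y = 60.05 MPa, ρ = 1158 kg/m³
  titanium alloy: σ_y = 930.8 MPa, ρ = 4453 kg/m³
  silicon nitride: M = 23.2×10⁻³
  titanium alloy: M = 21.4×10⁻³
  aluminum alloy: M = 16.7×10⁻³
  epoxy: M = 13.2×10⁻³
  gray cast iron: M = 5.41×10⁻³
  stainless steel: M = 4.85×10⁻³
Silicon nitride ranks first.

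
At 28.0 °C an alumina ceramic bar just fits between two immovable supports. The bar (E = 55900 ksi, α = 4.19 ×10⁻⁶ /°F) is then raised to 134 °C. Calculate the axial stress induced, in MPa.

E = 55900 ksi = 385.4 GPa.
α = 4.19×10⁻⁶/°F × 9/5 = 7.54×10⁻⁶/K.
ΔT = 106.0 K. Constrained thermal stress σ = E·α·ΔT = 385.4×10³ MPa × 7.54×10⁻⁶ × 106.0 = 308 MPa (compressive).

308 MPa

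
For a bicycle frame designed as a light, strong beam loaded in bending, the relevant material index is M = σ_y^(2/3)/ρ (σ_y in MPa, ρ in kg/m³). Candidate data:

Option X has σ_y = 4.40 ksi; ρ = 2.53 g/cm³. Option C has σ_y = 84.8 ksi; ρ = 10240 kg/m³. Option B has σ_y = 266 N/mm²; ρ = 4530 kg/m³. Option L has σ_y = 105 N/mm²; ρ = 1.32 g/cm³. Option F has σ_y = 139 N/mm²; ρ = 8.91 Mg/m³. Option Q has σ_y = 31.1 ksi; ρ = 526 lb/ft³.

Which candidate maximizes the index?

option L

Putting every candidate on a common basis:
  option X: σ_y = 30.34 MPa, ρ = 2530 kg/m³
  option C: σ_y = 584.7 MPa, ρ = 10240 kg/m³
  option B: σ_y = 266.0 MPa, ρ = 4530 kg/m³
  option L: σ_y = 105.0 MPa, ρ = 1320 kg/m³
  option F: σ_y = 139.0 MPa, ρ = 8910 kg/m³
  option Q: σ_y = 214.4 MPa, ρ = 8426 kg/m³
  option L: M = 16.9×10⁻³
  option B: M = 9.13×10⁻³
  option C: M = 6.83×10⁻³
  option Q: M = 4.25×10⁻³
  option X: M = 3.84×10⁻³
  option F: M = 3.01×10⁻³
Option L has the largest M.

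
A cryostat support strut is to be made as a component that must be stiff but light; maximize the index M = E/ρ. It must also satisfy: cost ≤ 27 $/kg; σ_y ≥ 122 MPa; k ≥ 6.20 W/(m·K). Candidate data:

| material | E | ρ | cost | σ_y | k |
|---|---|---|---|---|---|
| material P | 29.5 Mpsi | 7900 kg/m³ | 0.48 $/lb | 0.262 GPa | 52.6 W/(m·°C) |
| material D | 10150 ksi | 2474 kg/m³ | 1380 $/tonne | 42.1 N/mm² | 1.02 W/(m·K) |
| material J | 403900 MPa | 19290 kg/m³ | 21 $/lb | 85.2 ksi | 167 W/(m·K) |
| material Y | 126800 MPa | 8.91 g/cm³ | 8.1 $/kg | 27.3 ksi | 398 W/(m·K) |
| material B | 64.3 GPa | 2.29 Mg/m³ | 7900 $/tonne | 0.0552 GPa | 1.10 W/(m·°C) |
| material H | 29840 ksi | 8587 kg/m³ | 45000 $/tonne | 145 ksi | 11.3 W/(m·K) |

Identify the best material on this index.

material P

Screen on constraints: cost ≤ 27 $/kg; σ_y ≥ 122 MPa; k ≥ 6.20 W/(m·K). Survivors: material P, material Y.
Convert each candidate to consistent units, then evaluate M:
  material P: E = 203.4 GPa, ρ = 7900 kg/m³
  material Y: E = 126.8 GPa, ρ = 8910 kg/m³
  material P: M = 25.7 MN·m/kg
  material Y: M = 14.2 MN·m/kg
Material P ranks first.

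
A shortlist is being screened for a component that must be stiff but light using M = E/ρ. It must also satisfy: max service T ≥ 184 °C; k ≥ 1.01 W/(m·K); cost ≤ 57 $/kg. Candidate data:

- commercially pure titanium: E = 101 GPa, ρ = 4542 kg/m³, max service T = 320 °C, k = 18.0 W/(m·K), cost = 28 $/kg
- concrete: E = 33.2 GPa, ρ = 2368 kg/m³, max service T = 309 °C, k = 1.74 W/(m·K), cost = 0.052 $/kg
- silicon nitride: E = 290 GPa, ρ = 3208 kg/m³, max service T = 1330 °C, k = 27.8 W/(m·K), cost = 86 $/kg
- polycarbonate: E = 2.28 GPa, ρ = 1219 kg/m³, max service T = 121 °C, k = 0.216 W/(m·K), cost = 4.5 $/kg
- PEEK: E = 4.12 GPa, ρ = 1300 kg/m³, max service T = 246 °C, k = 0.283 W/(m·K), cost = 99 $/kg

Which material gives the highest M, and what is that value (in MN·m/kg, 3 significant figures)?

Screen on constraints: max service T ≥ 184 °C; k ≥ 1.01 W/(m·K); cost ≤ 57 $/kg. Survivors: commercially pure titanium, concrete.
Computing M directly (units already consistent):
  commercially pure titanium: M = 22.2 MN·m/kg
  concrete: M = 14.0 MN·m/kg
The maximum is for commercially pure titanium.

commercially pure titanium, M = 22.2 MN·m/kg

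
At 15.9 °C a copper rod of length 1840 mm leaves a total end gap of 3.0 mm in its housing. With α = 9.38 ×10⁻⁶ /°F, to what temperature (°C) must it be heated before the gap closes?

112 °C

α = 9.38×10⁻⁶/°F × 9/5 = 16.9×10⁻⁶/K.
α·L₀·ΔT = 3.0 mm ⇒ ΔT = 3.0 / (16.9×10⁻⁶ × 1840.0) = 96.57 K.
T = 15.9 + 96.57 = 112.5 °C.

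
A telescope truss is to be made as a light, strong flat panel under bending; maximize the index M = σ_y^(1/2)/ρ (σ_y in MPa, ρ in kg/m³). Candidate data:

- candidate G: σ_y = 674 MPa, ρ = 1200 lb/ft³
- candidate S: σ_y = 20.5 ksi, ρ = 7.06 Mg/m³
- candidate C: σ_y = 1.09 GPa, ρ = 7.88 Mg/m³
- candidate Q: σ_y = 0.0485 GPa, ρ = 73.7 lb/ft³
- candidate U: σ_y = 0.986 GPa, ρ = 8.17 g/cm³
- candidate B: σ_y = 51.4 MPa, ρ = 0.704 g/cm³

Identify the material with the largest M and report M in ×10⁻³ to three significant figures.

Normalizing units and computing the index:
  candidate G: σ_y = 674.0 MPa, ρ = 19220 kg/m³
  candidate S: σ_y = 141.3 MPa, ρ = 7060 kg/m³
  candidate C: σ_y = 1090 MPa, ρ = 7880 kg/m³
  candidate Q: σ_y = 48.50 MPa, ρ = 1181 kg/m³
  candidate U: σ_y = 986.0 MPa, ρ = 8170 kg/m³
  candidate B: σ_y = 51.40 MPa, ρ = 704.0 kg/m³
  candidate B: M = 10.2×10⁻³
  candidate Q: M = 5.90×10⁻³
  candidate C: M = 4.19×10⁻³
  candidate U: M = 3.84×10⁻³
  candidate S: M = 1.68×10⁻³
  candidate G: M = 1.35×10⁻³
Highest index: candidate B.

candidate B, M = 10.2×10⁻³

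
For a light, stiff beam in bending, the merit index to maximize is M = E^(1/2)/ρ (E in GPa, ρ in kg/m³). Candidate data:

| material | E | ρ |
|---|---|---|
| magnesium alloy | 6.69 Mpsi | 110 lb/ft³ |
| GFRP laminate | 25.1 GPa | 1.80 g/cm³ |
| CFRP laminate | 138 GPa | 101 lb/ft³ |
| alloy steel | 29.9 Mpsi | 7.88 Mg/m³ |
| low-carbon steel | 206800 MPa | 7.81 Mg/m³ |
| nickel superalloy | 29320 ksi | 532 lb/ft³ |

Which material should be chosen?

CFRP laminate

In SI units:
  magnesium alloy: E = 46.13 GPa, ρ = 1762 kg/m³
  GFRP laminate: E = 25.10 GPa, ρ = 1800 kg/m³
  CFRP laminate: E = 138.0 GPa, ρ = 1618 kg/m³
  alloy steel: E = 206.2 GPa, ρ = 7880 kg/m³
  low-carbon steel: E = 206.8 GPa, ρ = 7810 kg/m³
  nickel superalloy: E = 202.2 GPa, ρ = 8522 kg/m³
  CFRP laminate: M = 7.26×10⁻³
  magnesium alloy: M = 3.85×10⁻³
  GFRP laminate: M = 2.78×10⁻³
  low-carbon steel: M = 1.84×10⁻³
  alloy steel: M = 1.82×10⁻³
  nickel superalloy: M = 1.67×10⁻³
CFRP laminate has the largest M.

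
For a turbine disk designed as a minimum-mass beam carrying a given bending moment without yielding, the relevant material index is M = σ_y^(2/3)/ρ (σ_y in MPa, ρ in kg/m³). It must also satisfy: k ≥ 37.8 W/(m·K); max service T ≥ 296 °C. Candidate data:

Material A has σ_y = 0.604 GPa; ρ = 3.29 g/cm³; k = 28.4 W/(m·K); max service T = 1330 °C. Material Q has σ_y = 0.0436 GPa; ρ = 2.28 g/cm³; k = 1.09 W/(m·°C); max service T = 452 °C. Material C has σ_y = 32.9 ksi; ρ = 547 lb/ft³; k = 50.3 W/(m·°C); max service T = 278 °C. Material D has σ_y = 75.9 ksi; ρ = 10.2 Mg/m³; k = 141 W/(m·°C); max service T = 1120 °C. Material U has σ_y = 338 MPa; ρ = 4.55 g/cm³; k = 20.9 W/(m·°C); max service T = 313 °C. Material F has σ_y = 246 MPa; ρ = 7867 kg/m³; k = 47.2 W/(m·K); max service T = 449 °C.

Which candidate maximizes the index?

material D

Screen on constraints: k ≥ 37.8 W/(m·K); max service T ≥ 296 °C. Survivors: material D, material F.
Convert each candidate to consistent units, then evaluate M:
  material D: σ_y = 523.3 MPa, ρ = 10200 kg/m³
  material F: σ_y = 246.0 MPa, ρ = 7867 kg/m³
  material D: M = 6.37×10⁻³
  material F: M = 4.99×10⁻³
Material D has the largest M.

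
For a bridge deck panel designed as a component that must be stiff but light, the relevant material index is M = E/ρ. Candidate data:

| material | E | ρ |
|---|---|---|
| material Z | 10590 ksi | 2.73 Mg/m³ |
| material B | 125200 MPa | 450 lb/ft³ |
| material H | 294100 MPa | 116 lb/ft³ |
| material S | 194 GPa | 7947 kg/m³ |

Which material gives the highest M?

material H

Convert each candidate to consistent units, then evaluate M:
  material Z: E = 73.02 GPa, ρ = 2730 kg/m³
  material B: E = 125.2 GPa, ρ = 7208 kg/m³
  material H: E = 294.1 GPa, ρ = 1858 kg/m³
  material S: E = 194.0 GPa, ρ = 7947 kg/m³
  material H: M = 158 MN·m/kg
  material Z: M = 26.7 MN·m/kg
  material S: M = 24.4 MN·m/kg
  material B: M = 17.4 MN·m/kg
Material H ranks first.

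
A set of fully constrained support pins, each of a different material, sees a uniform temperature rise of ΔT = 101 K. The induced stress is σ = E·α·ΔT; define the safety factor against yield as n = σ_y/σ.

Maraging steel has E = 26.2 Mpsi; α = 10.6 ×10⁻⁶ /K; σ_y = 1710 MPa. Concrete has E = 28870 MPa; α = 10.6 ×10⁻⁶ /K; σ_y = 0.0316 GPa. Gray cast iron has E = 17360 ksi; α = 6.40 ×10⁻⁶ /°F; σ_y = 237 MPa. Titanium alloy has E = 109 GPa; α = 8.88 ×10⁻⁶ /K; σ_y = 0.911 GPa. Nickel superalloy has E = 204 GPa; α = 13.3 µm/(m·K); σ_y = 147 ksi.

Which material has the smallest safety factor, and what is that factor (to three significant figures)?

concrete, n = 1.02

In consistent units (E in GPa, α in ×10⁻⁶/K, σ_y in MPa):
  maraging steel: E = 180.6, α = 10.6, σ_y = 1710 → σ = 193 MPa, n = 8.84
  concrete: E = 28.87, α = 10.6, σ_y = 31.60 → σ = 30.9 MPa, n = 1.02
  gray cast iron: E = 119.7, α = 11.5, σ_y = 237.0 → σ = 139 MPa, n = 1.70
  titanium alloy: E = 109.0, α = 8.88, σ_y = 911.0 → σ = 97.8 MPa, n = 9.32
  nickel superalloy: E = 204.0, α = 13.3, σ_y = 1014 → σ = 274 MPa, n = 3.70
Smallest n: concrete with n = 1.02.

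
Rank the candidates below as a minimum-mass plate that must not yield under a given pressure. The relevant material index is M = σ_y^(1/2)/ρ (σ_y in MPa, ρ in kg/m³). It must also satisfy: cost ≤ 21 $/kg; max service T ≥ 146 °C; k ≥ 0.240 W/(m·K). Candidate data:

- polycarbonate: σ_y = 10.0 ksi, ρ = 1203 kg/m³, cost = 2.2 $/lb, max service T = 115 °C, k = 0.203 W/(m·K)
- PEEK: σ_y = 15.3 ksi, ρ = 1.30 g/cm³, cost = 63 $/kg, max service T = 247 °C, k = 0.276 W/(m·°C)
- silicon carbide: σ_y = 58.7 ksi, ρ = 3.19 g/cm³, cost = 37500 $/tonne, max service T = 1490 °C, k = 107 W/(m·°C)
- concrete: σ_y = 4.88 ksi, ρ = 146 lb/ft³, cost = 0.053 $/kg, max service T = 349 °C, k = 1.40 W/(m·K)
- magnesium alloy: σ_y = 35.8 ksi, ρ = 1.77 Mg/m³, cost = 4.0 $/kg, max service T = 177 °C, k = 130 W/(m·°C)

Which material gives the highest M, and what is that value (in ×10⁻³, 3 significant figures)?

magnesium alloy, M = 8.88×10⁻³

Screen on constraints: cost ≤ 21 $/kg; max service T ≥ 146 °C; k ≥ 0.240 W/(m·K). Survivors: concrete, magnesium alloy.
Normalizing units and computing the index:
  concrete: σ_y = 33.65 MPa, ρ = 2339 kg/m³
  magnesium alloy: σ_y = 246.8 MPa, ρ = 1770 kg/m³
  magnesium alloy: M = 8.88×10⁻³
  concrete: M = 2.48×10⁻³
Magnesium alloy ranks first.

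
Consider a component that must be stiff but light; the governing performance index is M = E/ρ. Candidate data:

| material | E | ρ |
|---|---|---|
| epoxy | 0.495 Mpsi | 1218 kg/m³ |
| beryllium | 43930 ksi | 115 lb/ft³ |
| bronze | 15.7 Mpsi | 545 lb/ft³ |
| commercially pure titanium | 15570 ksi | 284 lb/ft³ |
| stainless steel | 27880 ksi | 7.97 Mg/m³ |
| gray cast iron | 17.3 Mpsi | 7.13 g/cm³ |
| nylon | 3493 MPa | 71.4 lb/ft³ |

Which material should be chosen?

After converting to SI:
  epoxy: E = 3.413 GPa, ρ = 1218 kg/m³
  beryllium: E = 302.9 GPa, ρ = 1842 kg/m³
  bronze: E = 108.2 GPa, ρ = 8730 kg/m³
  commercially pure titanium: E = 107.4 GPa, ρ = 4549 kg/m³
  stainless steel: E = 192.2 GPa, ρ = 7970 kg/m³
  gray cast iron: E = 119.3 GPa, ρ = 7130 kg/m³
  nylon: E = 3.493 GPa, ρ = 1144 kg/m³
  beryllium: M = 164 MN·m/kg
  stainless steel: M = 24.1 MN·m/kg
  commercially pure titanium: M = 23.6 MN·m/kg
  gray cast iron: M = 16.7 MN·m/kg
  bronze: M = 12.4 MN·m/kg
  nylon: M = 3.05 MN·m/kg
  epoxy: M = 2.80 MN·m/kg
Beryllium ranks first.

beryllium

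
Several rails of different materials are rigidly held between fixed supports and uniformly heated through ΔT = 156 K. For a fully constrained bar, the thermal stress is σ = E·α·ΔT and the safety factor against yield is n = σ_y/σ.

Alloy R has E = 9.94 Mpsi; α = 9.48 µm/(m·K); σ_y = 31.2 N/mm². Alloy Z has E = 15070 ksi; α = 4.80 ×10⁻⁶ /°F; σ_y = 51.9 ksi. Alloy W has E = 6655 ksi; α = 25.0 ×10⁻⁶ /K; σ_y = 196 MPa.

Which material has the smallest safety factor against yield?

alloy R

With everything in SI (GPa, ×10⁻⁶/K, MPa):
  alloy R: E = 68.53, α = 9.48, σ_y = 31.20 → σ = 101 MPa, n = 0.308
  alloy Z: E = 103.9, α = 8.64, σ_y = 357.8 → σ = 140 MPa, n = 2.56
  alloy W: E = 45.88, α = 25.0, σ_y = 196.0 → σ = 179 MPa, n = 1.10
Smallest n: alloy R with n = 0.308.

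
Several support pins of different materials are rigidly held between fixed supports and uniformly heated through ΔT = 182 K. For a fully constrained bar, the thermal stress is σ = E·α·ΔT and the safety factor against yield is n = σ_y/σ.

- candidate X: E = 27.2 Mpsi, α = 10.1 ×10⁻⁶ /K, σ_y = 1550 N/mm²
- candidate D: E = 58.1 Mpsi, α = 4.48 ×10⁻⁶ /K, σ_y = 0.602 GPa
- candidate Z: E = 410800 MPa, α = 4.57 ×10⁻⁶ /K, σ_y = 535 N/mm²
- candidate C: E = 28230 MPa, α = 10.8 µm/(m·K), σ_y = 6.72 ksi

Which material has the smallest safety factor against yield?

candidate C

Per material, after unit conversion:
  candidate X: E = 187.5, α = 10.1, σ_y = 1550 → σ = 345 MPa, n = 4.50
  candidate D: E = 400.6, α = 4.48, σ_y = 602.0 → σ = 327 MPa, n = 1.84
  candidate Z: E = 410.8, α = 4.57, σ_y = 535.0 → σ = 342 MPa, n = 1.57
  candidate C: E = 28.23, α = 10.8, σ_y = 46.33 → σ = 55.5 MPa, n = 0.835
Candidate C has the lowest safety factor, n = 0.835.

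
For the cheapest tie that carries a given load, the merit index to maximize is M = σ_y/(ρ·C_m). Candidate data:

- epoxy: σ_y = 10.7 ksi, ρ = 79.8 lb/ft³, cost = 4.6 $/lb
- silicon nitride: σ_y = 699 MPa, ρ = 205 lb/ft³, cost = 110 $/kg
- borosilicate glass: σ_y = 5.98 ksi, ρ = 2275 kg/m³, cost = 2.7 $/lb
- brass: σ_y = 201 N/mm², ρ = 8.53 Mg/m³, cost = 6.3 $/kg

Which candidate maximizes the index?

epoxy

After converting to SI:
  epoxy: σ_y = 73.77 MPa, ρ = 1278 kg/m³, cost = 10.14 $/kg
  silicon nitride: σ_y = 699.0 MPa, ρ = 3284 kg/m³, cost = 110.0 $/kg
  borosilicate glass: σ_y = 41.23 MPa, ρ = 2275 kg/m³, cost = 5.952 $/kg
  brass: σ_y = 201.0 MPa, ρ = 8530 kg/m³, cost = 6.300 $/kg
  epoxy: M = 5.69 kN·m per $
  brass: M = 3.74 kN·m per $
  borosilicate glass: M = 3.04 kN·m per $
  silicon nitride: M = 1.94 kN·m per $
Epoxy ranks first.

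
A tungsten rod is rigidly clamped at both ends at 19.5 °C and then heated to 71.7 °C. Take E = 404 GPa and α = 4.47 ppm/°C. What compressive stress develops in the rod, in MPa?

94.3 MPa

ΔT = 52.20 K. Constrained thermal stress σ = E·α·ΔT = 404.0×10³ MPa × 4.47×10⁻⁶ × 52.20 = 94.3 MPa (compressive).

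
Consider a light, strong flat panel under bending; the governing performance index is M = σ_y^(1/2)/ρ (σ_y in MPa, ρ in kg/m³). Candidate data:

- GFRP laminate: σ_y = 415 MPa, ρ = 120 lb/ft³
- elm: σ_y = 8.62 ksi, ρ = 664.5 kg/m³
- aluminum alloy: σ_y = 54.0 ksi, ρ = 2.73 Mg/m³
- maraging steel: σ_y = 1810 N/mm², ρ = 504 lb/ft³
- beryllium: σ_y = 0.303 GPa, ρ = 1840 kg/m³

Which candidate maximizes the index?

In SI units:
  GFRP laminate: σ_y = 415.0 MPa, ρ = 1922 kg/m³
  elm: σ_y = 59.43 MPa, ρ = 664.5 kg/m³
  aluminum alloy: σ_y = 372.3 MPa, ρ = 2730 kg/m³
  maraging steel: σ_y = 1810 MPa, ρ = 8073 kg/m³
  beryllium: σ_y = 303.0 MPa, ρ = 1840 kg/m³
  elm: M = 11.6×10⁻³
  GFRP laminate: M = 10.6×10⁻³
  beryllium: M = 9.46×10⁻³
  aluminum alloy: M = 7.07×10⁻³
  maraging steel: M = 5.27×10⁻³
The maximum is for elm.

elm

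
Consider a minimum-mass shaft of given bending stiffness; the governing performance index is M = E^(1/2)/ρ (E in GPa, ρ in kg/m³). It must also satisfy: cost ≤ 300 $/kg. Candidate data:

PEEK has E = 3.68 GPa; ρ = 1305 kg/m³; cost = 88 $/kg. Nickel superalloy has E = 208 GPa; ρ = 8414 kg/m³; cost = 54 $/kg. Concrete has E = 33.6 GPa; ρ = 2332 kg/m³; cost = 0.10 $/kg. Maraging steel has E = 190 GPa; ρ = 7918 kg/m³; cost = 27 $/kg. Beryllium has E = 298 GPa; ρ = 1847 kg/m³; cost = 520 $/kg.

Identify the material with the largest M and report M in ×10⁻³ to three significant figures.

concrete, M = 2.49×10⁻³

Screen on constraints: cost ≤ 300 $/kg. Survivors: PEEK, nickel superalloy, concrete, maraging steel.
Per-candidate index values:
  concrete: M = 2.49×10⁻³
  maraging steel: M = 1.74×10⁻³
  nickel superalloy: M = 1.71×10⁻³
  PEEK: M = 1.47×10⁻³
Concrete has the largest M.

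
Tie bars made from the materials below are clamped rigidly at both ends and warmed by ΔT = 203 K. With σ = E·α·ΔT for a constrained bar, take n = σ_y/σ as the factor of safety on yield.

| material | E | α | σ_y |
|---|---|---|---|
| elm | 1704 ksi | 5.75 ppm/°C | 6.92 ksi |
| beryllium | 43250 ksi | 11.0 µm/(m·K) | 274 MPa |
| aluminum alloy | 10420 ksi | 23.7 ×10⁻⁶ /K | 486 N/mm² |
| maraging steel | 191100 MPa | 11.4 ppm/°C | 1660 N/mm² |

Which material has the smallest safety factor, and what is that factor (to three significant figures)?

beryllium, n = 0.411

Converting E to GPa, α to ×10⁻⁶/K, σ_y to MPa, then σ and n for each:
  elm: E = 11.75, α = 5.75, σ_y = 47.71 → σ = 13.7 MPa, n = 3.48
  beryllium: E = 298.2, α = 11.0, σ_y = 274.0 → σ = 666 MPa, n = 0.411
  aluminum alloy: E = 71.84, α = 23.7, σ_y = 486.0 → σ = 346 MPa, n = 1.41
  maraging steel: E = 191.1, α = 11.4, σ_y = 1660 → σ = 442 MPa, n = 3.75
Smallest n: beryllium with n = 0.411.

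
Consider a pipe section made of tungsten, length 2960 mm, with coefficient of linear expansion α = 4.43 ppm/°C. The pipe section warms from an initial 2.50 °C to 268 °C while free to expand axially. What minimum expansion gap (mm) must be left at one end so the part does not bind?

3.48 mm

ΔT = 268 − 2.50 = 265.5 K.
ΔL = α·L₀·ΔT = 4.43×10⁻⁶ × 2960 mm × 265.5 K = 3.48 mm.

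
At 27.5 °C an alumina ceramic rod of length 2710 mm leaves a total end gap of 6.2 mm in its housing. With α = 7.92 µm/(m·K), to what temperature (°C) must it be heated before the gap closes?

316 °C

α·L₀·ΔT = 6.2 mm ⇒ ΔT = 6.2 / (7.92×10⁻⁶ × 2710.0) = 288.9 K.
T = 27.5 + 288.9 = 316.4 °C.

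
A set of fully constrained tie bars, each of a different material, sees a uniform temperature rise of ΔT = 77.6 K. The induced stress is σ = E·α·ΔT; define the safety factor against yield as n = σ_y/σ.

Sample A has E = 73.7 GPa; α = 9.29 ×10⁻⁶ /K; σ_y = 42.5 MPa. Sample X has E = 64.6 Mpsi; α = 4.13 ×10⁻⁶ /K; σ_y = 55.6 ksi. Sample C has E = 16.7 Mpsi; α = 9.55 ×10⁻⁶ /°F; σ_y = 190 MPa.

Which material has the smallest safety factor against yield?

Per material, after unit conversion:
  sample A: E = 73.70, α = 9.29, σ_y = 42.50 → σ = 53.1 MPa, n = 0.800
  sample X: E = 445.4, α = 4.13, σ_y = 383.3 → σ = 143 MPa, n = 2.69
  sample C: E = 115.1, α = 17.2, σ_y = 190.0 → σ = 154 MPa, n = 1.24
Sample A has the lowest safety factor, n = 0.800.

sample A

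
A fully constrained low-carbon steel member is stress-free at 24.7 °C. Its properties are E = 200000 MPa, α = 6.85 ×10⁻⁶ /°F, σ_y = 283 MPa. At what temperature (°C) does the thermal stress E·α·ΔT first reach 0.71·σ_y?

106 °C

E = 200000 MPa = 200.0 GPa.
α = 6.85×10⁻⁶/°F × 9/5 = 12.3×10⁻⁶/K.
E·α·ΔT = 200.9 MPa ⇒ ΔT = 200.9 / (200.0×10³ × 12.3×10⁻⁶) = 81.48 K.
T = 24.7 + 81.48 = 106.2 °C.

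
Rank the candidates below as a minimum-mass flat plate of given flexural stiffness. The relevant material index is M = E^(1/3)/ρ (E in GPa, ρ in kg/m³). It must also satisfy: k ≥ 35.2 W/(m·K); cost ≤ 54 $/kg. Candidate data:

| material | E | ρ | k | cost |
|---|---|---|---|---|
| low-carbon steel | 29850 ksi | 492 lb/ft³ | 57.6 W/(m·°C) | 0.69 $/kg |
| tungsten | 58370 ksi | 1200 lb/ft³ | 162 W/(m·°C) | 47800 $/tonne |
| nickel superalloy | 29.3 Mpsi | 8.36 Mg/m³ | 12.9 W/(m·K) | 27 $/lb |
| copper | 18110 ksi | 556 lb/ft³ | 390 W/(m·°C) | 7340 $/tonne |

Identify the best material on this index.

Screen on constraints: k ≥ 35.2 W/(m·K); cost ≤ 54 $/kg. Survivors: low-carbon steel, tungsten, copper.
In SI units:
  low-carbon steel: E = 205.8 GPa, ρ = 7881 kg/m³
  tungsten: E = 402.4 GPa, ρ = 19220 kg/m³
  copper: E = 124.9 GPa, ρ = 8906 kg/m³
  low-carbon steel: M = 0.749×10⁻³
  copper: M = 0.561×10⁻³
  tungsten: M = 0.384×10⁻³
Low-carbon steel ranks first.

low-carbon steel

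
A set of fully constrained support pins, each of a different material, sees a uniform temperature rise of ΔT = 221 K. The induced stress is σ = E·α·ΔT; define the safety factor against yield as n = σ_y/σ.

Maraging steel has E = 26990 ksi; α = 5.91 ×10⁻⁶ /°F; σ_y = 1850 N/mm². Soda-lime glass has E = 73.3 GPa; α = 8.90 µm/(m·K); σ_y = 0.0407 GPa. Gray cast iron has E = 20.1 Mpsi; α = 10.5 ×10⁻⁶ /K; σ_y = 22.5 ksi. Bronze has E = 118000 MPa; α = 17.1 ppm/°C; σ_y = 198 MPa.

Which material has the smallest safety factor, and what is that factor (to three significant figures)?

soda-lime glass, n = 0.282

Per material, after unit conversion:
  maraging steel: E = 186.1, α = 10.6, σ_y = 1850 → σ = 437 MPa, n = 4.23
  soda-lime glass: E = 73.30, α = 8.90, σ_y = 40.70 → σ = 144 MPa, n = 0.282
  gray cast iron: E = 138.6, α = 10.5, σ_y = 155.1 → σ = 322 MPa, n = 0.482
  bronze: E = 118.0, α = 17.1, σ_y = 198.0 → σ = 446 MPa, n = 0.444
Soda-lime glass has the lowest safety factor, n = 0.282.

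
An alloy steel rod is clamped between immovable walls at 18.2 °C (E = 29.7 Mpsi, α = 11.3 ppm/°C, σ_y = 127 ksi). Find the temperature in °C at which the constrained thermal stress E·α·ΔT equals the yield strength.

E = 29.7 Mpsi = 204.8 GPa.
σ_y = 127 ksi = 875.6 MPa.
E·α·ΔT = 875.6 MPa ⇒ ΔT = 875.6 / (204.8×10³ × 11.3×10⁻⁶) = 378.4 K.
T = 18.2 + 378.4 = 396.6 °C.

397 °C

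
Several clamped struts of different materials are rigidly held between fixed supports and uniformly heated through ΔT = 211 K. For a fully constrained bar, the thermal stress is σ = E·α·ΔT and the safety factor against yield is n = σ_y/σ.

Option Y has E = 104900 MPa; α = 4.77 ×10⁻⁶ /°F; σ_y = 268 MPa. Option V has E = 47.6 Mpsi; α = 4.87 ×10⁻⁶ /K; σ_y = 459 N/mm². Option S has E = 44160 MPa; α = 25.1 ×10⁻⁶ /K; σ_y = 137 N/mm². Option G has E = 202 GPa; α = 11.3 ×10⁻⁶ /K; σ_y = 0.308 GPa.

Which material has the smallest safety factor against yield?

option S

Converting E to GPa, α to ×10⁻⁶/K, σ_y to MPa, then σ and n for each:
  option Y: E = 104.9, α = 8.59, σ_y = 268.0 → σ = 190 MPa, n = 1.41
  option V: E = 328.2, α = 4.87, σ_y = 459.0 → σ = 337 MPa, n = 1.36
  option S: E = 44.16, α = 25.1, σ_y = 137.0 → σ = 234 MPa, n = 0.586
  option G: E = 202.0, α = 11.3, σ_y = 308.0 → σ = 482 MPa, n = 0.639
Option S has the lowest safety factor, n = 0.586.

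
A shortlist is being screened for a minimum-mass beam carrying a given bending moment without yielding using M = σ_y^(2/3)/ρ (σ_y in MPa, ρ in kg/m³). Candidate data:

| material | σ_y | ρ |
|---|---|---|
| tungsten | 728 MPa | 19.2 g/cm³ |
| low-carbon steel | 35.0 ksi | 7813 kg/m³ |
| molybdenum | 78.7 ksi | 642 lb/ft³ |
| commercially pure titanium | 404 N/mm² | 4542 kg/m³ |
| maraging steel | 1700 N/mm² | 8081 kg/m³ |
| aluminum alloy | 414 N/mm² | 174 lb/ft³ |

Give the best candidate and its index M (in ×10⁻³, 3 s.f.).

Convert each candidate to consistent units, then evaluate M:
  tungsten: σ_y = 728.0 MPa, ρ = 19200 kg/m³
  low-carbon steel: σ_y = 241.3 MPa, ρ = 7813 kg/m³
  molybdenum: σ_y = 542.6 MPa, ρ = 10280 kg/m³
  commercially pure titanium: σ_y = 404.0 MPa, ρ = 4542 kg/m³
  maraging steel: σ_y = 1700 MPa, ρ = 8081 kg/m³
  aluminum alloy: σ_y = 414.0 MPa, ρ = 2787 kg/m³
  aluminum alloy: M = 19.9×10⁻³
  maraging steel: M = 17.6×10⁻³
  commercially pure titanium: M = 12.0×10⁻³
  molybdenum: M = 6.47×10⁻³
  low-carbon steel: M = 4.96×10⁻³
  tungsten: M = 4.21×10⁻³
The maximum is for aluminum alloy.

aluminum alloy, M = 19.9×10⁻³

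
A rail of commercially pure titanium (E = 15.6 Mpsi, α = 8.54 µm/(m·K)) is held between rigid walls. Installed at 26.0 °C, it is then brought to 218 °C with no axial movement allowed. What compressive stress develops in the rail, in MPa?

E = 15.6 Mpsi = 107.6 GPa.
ΔT = 192.0 K. Constrained thermal stress σ = E·α·ΔT = 107.6×10³ MPa × 8.54×10⁻⁶ × 192.0 = 176 MPa (compressive).

176 MPa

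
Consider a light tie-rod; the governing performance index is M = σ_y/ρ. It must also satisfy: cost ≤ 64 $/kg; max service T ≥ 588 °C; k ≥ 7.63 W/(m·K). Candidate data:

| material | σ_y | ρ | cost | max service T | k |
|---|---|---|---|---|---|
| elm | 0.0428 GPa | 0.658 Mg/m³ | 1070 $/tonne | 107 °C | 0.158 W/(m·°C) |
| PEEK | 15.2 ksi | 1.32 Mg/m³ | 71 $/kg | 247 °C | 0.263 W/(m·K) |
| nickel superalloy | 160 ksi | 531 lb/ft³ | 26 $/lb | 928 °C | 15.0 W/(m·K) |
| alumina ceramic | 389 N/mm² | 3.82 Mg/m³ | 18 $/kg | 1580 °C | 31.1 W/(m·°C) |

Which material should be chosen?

Screen on constraints: cost ≤ 64 $/kg; max service T ≥ 588 °C; k ≥ 7.63 W/(m·K). Survivors: nickel superalloy, alumina ceramic.
Normalizing units and computing the index:
  nickel superalloy: σ_y = 1103 MPa, ρ = 8506 kg/m³
  alumina ceramic: σ_y = 389.0 MPa, ρ = 3820 kg/m³
  nickel superalloy: M = 130 kN·m/kg
  alumina ceramic: M = 102 kN·m/kg
The maximum is for nickel superalloy.

nickel superalloy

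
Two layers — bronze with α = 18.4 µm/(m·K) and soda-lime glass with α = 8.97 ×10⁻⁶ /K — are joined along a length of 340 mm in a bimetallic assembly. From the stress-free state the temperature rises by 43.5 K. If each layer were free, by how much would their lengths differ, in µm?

Δα = |18.4 − 8.97|×10⁻⁶/K = 9.43×10⁻⁶/K.
ΔL_mismatch = Δα·L·ΔT = 9.43×10⁻⁶ × 340.0 mm × 43.5 K = 139 µm.

139 µm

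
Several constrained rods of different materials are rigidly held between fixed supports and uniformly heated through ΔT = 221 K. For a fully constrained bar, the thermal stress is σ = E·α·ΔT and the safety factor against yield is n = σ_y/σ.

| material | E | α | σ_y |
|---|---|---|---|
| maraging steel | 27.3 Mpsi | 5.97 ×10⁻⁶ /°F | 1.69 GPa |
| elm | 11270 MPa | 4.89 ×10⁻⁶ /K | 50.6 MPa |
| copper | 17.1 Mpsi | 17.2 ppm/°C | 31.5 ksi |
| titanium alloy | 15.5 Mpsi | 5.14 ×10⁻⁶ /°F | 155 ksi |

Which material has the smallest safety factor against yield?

copper

With everything in SI (GPa, ×10⁻⁶/K, MPa):
  maraging steel: E = 188.2, α = 10.7, σ_y = 1690 → σ = 447 MPa, n = 3.78
  elm: E = 11.27, α = 4.89, σ_y = 50.60 → σ = 12.2 MPa, n = 4.15
  copper: E = 117.9, α = 17.2, σ_y = 217.2 → σ = 448 MPa, n = 0.485
  titanium alloy: E = 106.9, α = 9.25, σ_y = 1069 → σ = 219 MPa, n = 4.89
Copper has the lowest safety factor, n = 0.485.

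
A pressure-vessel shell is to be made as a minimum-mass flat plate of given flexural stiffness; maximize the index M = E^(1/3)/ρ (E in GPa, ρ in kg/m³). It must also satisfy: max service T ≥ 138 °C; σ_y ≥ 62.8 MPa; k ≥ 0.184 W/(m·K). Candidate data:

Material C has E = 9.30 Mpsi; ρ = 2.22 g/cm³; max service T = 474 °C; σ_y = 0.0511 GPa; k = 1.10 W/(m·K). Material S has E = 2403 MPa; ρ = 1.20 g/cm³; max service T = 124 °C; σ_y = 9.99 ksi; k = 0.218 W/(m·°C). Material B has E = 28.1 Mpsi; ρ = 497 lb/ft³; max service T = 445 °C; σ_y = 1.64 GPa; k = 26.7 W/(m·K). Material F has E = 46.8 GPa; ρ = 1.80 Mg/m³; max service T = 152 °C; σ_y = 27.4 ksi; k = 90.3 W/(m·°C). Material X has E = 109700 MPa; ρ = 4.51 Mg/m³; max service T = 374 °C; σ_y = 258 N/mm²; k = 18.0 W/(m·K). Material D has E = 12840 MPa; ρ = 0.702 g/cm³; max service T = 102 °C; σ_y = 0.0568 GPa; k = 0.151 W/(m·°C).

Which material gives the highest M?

Screen on constraints: max service T ≥ 138 °C; σ_y ≥ 62.8 MPa; k ≥ 0.184 W/(m·K). Survivors: material B, material F, material X.
Convert each candidate to consistent units, then evaluate M:
  material B: E = 193.7 GPa, ρ = 7961 kg/m³
  material F: E = 46.80 GPa, ρ = 1800 kg/m³
  material X: E = 109.7 GPa, ρ = 4510 kg/m³
  material F: M = 2.00×10⁻³
  material X: M = 1.06×10⁻³
  material B: M = 0.727×10⁻³
The maximum is for material F.

material F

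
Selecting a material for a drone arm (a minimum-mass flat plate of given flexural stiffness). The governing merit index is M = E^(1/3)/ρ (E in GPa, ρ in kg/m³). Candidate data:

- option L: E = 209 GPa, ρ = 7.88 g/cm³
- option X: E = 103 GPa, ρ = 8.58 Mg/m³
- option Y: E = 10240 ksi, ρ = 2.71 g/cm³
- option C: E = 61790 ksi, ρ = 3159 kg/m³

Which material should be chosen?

In SI units:
  option L: E = 209.0 GPa, ρ = 7880 kg/m³
  option X: E = 103.0 GPa, ρ = 8580 kg/m³
  option Y: E = 70.60 GPa, ρ = 2710 kg/m³
  option C: E = 426.0 GPa, ρ = 3159 kg/m³
  option C: M = 2.38×10⁻³
  option Y: M = 1.53×10⁻³
  option L: M = 0.753×10⁻³
  option X: M = 0.546×10⁻³
Highest index: option C.

option C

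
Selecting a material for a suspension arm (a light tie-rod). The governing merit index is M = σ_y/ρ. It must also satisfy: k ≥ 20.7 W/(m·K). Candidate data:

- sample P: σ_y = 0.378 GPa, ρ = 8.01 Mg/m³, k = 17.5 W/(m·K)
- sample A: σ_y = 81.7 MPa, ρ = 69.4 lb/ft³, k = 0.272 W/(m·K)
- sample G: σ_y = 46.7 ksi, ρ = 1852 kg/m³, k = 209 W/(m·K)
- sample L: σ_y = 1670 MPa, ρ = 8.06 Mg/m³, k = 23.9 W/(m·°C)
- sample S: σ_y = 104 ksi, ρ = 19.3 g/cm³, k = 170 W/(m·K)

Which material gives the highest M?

Screen on constraints: k ≥ 20.7 W/(m·K). Survivors: sample G, sample L, sample S.
Normalizing units and computing the index:
  sample G: σ_y = 322.0 MPa, ρ = 1852 kg/m³
  sample L: σ_y = 1670 MPa, ρ = 8060 kg/m³
  sample S: σ_y = 717.1 MPa, ρ = 19300 kg/m³
  sample L: M = 207 kN·m/kg
  sample G: M = 174 kN·m/kg
  sample S: M = 37.2 kN·m/kg
The maximum is for sample L.

sample L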